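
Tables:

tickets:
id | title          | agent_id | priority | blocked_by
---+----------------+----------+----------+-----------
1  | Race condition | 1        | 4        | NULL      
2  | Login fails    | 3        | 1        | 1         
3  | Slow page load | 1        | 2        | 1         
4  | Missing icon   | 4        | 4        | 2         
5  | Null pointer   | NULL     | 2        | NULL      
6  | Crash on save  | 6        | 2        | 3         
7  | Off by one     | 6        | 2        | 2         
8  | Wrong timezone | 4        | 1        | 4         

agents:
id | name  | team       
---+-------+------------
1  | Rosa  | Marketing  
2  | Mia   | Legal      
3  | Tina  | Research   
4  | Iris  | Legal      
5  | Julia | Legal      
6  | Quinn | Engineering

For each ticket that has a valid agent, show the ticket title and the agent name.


INNER JOIN keeps only tickets rows whose agent_id matches an id in agents. Walk through each ticket:
  - ticket 1 (Race condition): agent_id=1 -> matches Rosa
  - ticket 2 (Login fails): agent_id=3 -> matches Tina
  - ticket 3 (Slow page load): agent_id=1 -> matches Rosa
  - ticket 4 (Missing icon): agent_id=4 -> matches Iris
  - ticket 5 (Null pointer): agent_id=NULL, no match -> dropped
  - ticket 6 (Crash on save): agent_id=6 -> matches Quinn
  - ticket 7 (Off by one): agent_id=6 -> matches Quinn
  - ticket 8 (Wrong timezone): agent_id=4 -> matches Iris
So 1 of 8 rows is dropped.

SQL:
SELECT a.title, b.name AS agent
FROM tickets a
INNER JOIN agents b ON a.agent_id = b.id

Result:
title          | agent
---------------+------
Race condition | Rosa 
Login fails    | Tina 
Slow page load | Rosa 
Missing icon   | Iris 
Crash on save  | Quinn
Off by one     | Quinn
Wrong timezone | Iris 


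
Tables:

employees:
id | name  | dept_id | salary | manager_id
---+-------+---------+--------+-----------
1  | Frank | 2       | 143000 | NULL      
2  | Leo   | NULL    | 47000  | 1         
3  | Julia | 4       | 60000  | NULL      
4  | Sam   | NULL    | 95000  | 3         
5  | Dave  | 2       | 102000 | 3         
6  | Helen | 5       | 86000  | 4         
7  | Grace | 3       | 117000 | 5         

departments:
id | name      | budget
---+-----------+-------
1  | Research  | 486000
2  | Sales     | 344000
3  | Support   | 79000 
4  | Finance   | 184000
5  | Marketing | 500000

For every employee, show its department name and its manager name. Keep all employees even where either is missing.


Two LEFT JOINs from the same base table employees: one to departments via dept_id, one to employees itself via manager_id. Both are LEFT so every employee is preserved.
Match against departments:
  - employee 1 (Frank): dept_id=2 -> matches Sales
  - employee 2 (Leo): dept_id=NULL, no match -> kept with NULL
  - employee 3 (Julia): dept_id=4 -> matches Finance
  - employee 4 (Sam): dept_id=NULL, no match -> kept with NULL
  - employee 5 (Dave): dept_id=2 -> matches Sales
  - employee 6 (Helen): dept_id=5 -> matches Marketing
  - employee 7 (Grace): dept_id=3 -> matches Support
Match against employees (self):
  - employee 1 (Frank): manager_id=NULL -> NULL
  - employee 2 (Leo): manager_id=1 -> Frank
  - employee 3 (Julia): manager_id=NULL -> NULL
  - employee 4 (Sam): manager_id=3 -> Julia
  - employee 5 (Dave): manager_id=3 -> Julia
  - employee 6 (Helen): manager_id=4 -> Sam
  - employee 7 (Grace): manager_id=5 -> Dave

SQL:
SELECT a.name, b.name AS department, c.name AS manager
FROM employees a
LEFT JOIN departments b ON a.dept_id = b.id
LEFT JOIN employees c ON a.manager_id = c.id

Result:
name  | department | manager
------+------------+--------
Frank | Sales      | NULL   
Leo   | NULL       | Frank  
Julia | Finance    | NULL   
Sam   | NULL       | Julia  
Dave  | Sales      | Julia  
Helen | Marketing  | Sam    
Grace | Support    | Dave   


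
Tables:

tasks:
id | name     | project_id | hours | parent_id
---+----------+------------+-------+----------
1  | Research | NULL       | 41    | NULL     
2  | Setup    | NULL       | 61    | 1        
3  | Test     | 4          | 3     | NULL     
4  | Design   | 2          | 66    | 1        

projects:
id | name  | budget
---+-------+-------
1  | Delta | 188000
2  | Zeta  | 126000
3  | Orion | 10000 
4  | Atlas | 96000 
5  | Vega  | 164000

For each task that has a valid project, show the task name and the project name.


INNER JOIN keeps only tasks rows whose project_id matches an id in projects. Walk through each task:
  - task 1 (Research): project_id=NULL, no match -> dropped
  - task 2 (Setup): project_id=NULL, no match -> dropped
  - task 3 (Test): project_id=4 -> matches Atlas
  - task 4 (Design): project_id=2 -> matches Zeta
So 2 of 4 rows are dropped.

SQL:
SELECT a.name, b.name AS project
FROM tasks a
INNER JOIN projects b ON a.project_id = b.id

Result:
name   | project
-------+--------
Test   | Atlas  
Design | Zeta   


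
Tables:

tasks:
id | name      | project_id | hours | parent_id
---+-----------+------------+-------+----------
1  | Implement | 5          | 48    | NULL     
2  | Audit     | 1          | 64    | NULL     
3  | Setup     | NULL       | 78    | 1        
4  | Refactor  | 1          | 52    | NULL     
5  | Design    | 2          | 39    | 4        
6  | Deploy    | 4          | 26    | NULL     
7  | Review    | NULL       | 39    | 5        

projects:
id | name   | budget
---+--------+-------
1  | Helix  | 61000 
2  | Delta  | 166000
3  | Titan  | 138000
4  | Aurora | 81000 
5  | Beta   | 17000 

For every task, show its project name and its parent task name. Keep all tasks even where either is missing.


Two LEFT JOINs from the same base table tasks: one to projects via project_id, one to tasks itself via parent_id. Both are LEFT so every task is preserved.
Match against projects:
  - task 1 (Implement): project_id=5 -> matches Beta
  - task 2 (Audit): project_id=1 -> matches Helix
  - task 3 (Setup): project_id=NULL, no match -> kept with NULL
  - task 4 (Refactor): project_id=1 -> matches Helix
  - task 5 (Design): project_id=2 -> matches Delta
  - task 6 (Deploy): project_id=4 -> matches Aurora
  - task 7 (Review): project_id=NULL, no match -> kept with NULL
Match against tasks (self):
  - task 1 (Implement): parent_id=NULL -> NULL
  - task 2 (Audit): parent_id=NULL -> NULL
  - task 3 (Setup): parent_id=1 -> Implement
  - task 4 (Refactor): parent_id=NULL -> NULL
  - task 5 (Design): parent_id=4 -> Refactor
  - task 6 (Deploy): parent_id=NULL -> NULL
  - task 7 (Review): parent_id=5 -> Design

SQL:
SELECT a.name, b.name AS project, c.name AS parent
FROM tasks a
LEFT JOIN projects b ON a.project_id = b.id
LEFT JOIN tasks c ON a.parent_id = c.id

Result:
name      | project | parent   
----------+---------+----------
Implement | Beta    | NULL     
Audit     | Helix   | NULL     
Setup     | NULL    | Implement
Refactor  | Helix   | NULL     
Design    | Delta   | Refactor 
Deploy    | Aurora  | NULL     
Review    | NULL    | Design   


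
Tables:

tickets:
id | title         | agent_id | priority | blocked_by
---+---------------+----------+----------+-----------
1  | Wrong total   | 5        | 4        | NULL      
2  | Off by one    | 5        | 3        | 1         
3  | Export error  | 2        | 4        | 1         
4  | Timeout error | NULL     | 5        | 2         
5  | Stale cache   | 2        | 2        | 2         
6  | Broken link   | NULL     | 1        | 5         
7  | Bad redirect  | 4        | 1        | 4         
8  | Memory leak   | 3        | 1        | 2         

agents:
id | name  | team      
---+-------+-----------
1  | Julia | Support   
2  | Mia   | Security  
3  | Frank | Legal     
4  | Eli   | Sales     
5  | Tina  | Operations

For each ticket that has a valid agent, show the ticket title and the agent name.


INNER JOIN keeps only tickets rows whose agent_id matches an id in agents. Walk through each ticket:
  - ticket 1 (Wrong total): agent_id=5 -> matches Tina
  - ticket 2 (Off by one): agent_id=5 -> matches Tina
  - ticket 3 (Export error): agent_id=2 -> matches Mia
  - ticket 4 (Timeout error): agent_id=NULL, no match -> dropped
  - ticket 5 (Stale cache): agent_id=2 -> matches Mia
  - ticket 6 (Broken link): agent_id=NULL, no match -> dropped
  - ticket 7 (Bad redirect): agent_id=4 -> matches Eli
  - ticket 8 (Memory leak): agent_id=3 -> matches Frank
So 2 of 8 rows are dropped.

SQL:
SELECT a.title, b.name AS agent
FROM tickets a
INNER JOIN agents b ON a.agent_id = b.id

Result:
title        | agent
-------------+------
Wrong total  | Tina 
Off by one   | Tina 
Export error | Mia  
Stale cache  | Mia  
Bad redirect | Eli  
Memory leak  | Frank


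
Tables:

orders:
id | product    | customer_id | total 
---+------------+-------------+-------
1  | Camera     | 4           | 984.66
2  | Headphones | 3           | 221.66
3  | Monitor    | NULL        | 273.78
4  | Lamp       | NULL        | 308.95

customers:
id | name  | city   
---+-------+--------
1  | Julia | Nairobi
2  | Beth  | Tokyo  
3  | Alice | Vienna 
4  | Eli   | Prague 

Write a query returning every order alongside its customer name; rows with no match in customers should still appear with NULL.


LEFT JOIN keeps every row from orders (the left table); where customer_id has no match in customers, the customer columns become NULL. Walk through each order:
  - order 1 (Camera): customer_id=4 -> matches Eli
  - order 2 (Headphones): customer_id=3 -> matches Alice
  - order 3 (Monitor): customer_id=NULL, no match -> kept with NULL
  - order 4 (Lamp): customer_id=NULL, no match -> kept with NULL
All 4 rows appear; 2 have NULL customer.

SQL:
SELECT a.product, b.name AS customer
FROM orders a
LEFT JOIN customers b ON a.customer_id = b.id

Result:
product    | customer
-----------+---------
Camera     | Eli     
Headphones | Alice   
Monitor    | NULL    
Lamp       | NULL    


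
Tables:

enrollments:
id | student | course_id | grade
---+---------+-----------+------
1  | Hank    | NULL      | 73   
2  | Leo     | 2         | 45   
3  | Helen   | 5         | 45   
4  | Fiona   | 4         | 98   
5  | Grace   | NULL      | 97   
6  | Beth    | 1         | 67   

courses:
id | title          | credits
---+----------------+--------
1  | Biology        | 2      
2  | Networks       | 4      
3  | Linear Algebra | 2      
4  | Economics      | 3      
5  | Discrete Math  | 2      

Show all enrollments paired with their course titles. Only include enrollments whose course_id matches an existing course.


INNER JOIN keeps only enrollments rows whose course_id matches an id in courses. Walk through each enrollment:
  - enrollment 1 (Hank): course_id=NULL, no match -> dropped
  - enrollment 2 (Leo): course_id=2 -> matches Networks
  - enrollment 3 (Helen): course_id=5 -> matches Discrete Math
  - enrollment 4 (Fiona): course_id=4 -> matches Economics
  - enrollment 5 (Grace): course_id=NULL, no match -> dropped
  - enrollment 6 (Beth): course_id=1 -> matches Biology
So 2 of 6 rows are dropped.

SQL:
SELECT a.student, b.title AS course
FROM enrollments a
INNER JOIN courses b ON a.course_id = b.id

Result:
student | course       
--------+--------------
Leo     | Networks     
Helen   | Discrete Math
Fiona   | Economics    
Beth    | Biology      


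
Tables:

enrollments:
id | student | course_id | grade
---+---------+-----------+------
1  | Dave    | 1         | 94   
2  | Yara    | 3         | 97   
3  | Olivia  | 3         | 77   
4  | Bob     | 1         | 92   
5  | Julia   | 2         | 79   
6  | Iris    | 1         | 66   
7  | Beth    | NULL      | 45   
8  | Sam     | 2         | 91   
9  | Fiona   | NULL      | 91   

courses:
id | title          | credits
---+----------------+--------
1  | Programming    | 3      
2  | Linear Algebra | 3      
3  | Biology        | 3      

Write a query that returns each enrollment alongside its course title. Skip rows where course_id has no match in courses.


INNER JOIN keeps only enrollments rows whose course_id matches an id in courses. Walk through each enrollment:
  - enrollment 1 (Dave): course_id=1 -> matches Programming
  - enrollment 2 (Yara): course_id=3 -> matches Biology
  - enrollment 3 (Olivia): course_id=3 -> matches Biology
  - enrollment 4 (Bob): course_id=1 -> matches Programming
  - enrollment 5 (Julia): course_id=2 -> matches Linear Algebra
  - enrollment 6 (Iris): course_id=1 -> matches Programming
  - enrollment 7 (Beth): course_id=NULL, no match -> dropped
  - enrollment 8 (Sam): course_id=2 -> matches Linear Algebra
  - enrollment 9 (Fiona): course_id=NULL, no match -> dropped
So 2 of 9 rows are dropped.

SQL:
SELECT a.student, b.title AS course
FROM enrollments a
INNER JOIN courses b ON a.course_id = b.id

Result:
student | course        
--------+---------------
Dave    | Programming   
Yara    | Biology       
Olivia  | Biology       
Bob     | Programming   
Julia   | Linear Algebra
Iris    | Programming   
Sam     | Linear Algebra


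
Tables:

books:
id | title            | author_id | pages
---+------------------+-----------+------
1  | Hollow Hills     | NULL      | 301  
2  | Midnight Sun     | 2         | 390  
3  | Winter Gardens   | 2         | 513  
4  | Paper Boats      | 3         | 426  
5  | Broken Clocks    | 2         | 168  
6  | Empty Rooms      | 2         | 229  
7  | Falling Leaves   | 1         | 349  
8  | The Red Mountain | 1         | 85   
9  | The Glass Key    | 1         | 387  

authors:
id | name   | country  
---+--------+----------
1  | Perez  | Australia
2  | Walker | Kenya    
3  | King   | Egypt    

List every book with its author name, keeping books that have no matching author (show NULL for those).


LEFT JOIN keeps every row from books (the left table); where author_id has no match in authors, the author columns become NULL. Walk through each book:
  - book 1 (Hollow Hills): author_id=NULL, no match -> kept with NULL
  - book 2 (Midnight Sun): author_id=2 -> matches Walker
  - book 3 (Winter Gardens): author_id=2 -> matches Walker
  - book 4 (Paper Boats): author_id=3 -> matches King
  - book 5 (Broken Clocks): author_id=2 -> matches Walker
  - book 6 (Empty Rooms): author_id=2 -> matches Walker
  - book 7 (Falling Leaves): author_id=1 -> matches Perez
  - book 8 (The Red Mountain): author_id=1 -> matches Perez
  - book 9 (The Glass Key): author_id=1 -> matches Perez
All 9 rows appear; 1 has NULL author.

SQL:
SELECT a.title, b.name AS author
FROM books a
LEFT JOIN authors b ON a.author_id = b.id

Result:
title            | author
-----------------+-------
Hollow Hills     | NULL  
Midnight Sun     | Walker
Winter Gardens   | Walker
Paper Boats      | King  
Broken Clocks    | Walker
Empty Rooms      | Walker
Falling Leaves   | Perez 
The Red Mountain | Perez 
The Glass Key    | Perez 


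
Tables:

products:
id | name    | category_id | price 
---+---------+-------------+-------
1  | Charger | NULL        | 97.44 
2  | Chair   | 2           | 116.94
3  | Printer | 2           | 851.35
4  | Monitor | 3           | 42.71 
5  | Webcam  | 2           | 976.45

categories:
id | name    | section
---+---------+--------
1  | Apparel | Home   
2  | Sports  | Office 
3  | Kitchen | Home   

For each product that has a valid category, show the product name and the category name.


INNER JOIN keeps only products rows whose category_id matches an id in categories. Walk through each product:
  - product 1 (Charger): category_id=NULL, no match -> dropped
  - product 2 (Chair): category_id=2 -> matches Sports
  - product 3 (Printer): category_id=2 -> matches Sports
  - product 4 (Monitor): category_id=3 -> matches Kitchen
  - product 5 (Webcam): category_id=2 -> matches Sports
So 1 of 5 rows is dropped.

SQL:
SELECT a.name, b.name AS category
FROM products a
INNER JOIN categories b ON a.category_id = b.id

Result:
name    | category
--------+---------
Chair   | Sports  
Printer | Sports  
Monitor | Kitchen 
Webcam  | Sports  


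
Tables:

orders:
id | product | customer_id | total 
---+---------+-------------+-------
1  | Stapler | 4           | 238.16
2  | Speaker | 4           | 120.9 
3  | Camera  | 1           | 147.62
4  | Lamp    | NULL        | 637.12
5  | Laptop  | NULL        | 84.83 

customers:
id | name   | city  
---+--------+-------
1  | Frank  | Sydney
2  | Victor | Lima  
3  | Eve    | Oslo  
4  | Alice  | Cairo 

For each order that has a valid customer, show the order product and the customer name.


INNER JOIN keeps only orders rows whose customer_id matches an id in customers. Walk through each order:
  - order 1 (Stapler): customer_id=4 -> matches Alice
  - order 2 (Speaker): customer_id=4 -> matches Alice
  - order 3 (Camera): customer_id=1 -> matches Frank
  - order 4 (Lamp): customer_id=NULL, no match -> dropped
  - order 5 (Laptop): customer_id=NULL, no match -> dropped
So 2 of 5 rows are dropped.

SQL:
SELECT a.product, b.name AS customer
FROM orders a
INNER JOIN customers b ON a.customer_id = b.id

Result:
product | customer
--------+---------
Stapler | Alice   
Speaker | Alice   
Camera  | Frank   


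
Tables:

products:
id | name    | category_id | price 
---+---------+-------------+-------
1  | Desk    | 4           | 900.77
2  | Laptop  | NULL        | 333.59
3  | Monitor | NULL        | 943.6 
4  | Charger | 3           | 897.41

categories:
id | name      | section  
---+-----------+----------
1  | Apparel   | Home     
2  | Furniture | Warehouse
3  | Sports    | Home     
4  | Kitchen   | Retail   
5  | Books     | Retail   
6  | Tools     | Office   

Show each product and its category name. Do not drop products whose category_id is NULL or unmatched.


LEFT JOIN keeps every row from products (the left table); where category_id has no match in categories, the category columns become NULL. Walk through each product:
  - product 1 (Desk): category_id=4 -> matches Kitchen
  - product 2 (Laptop): category_id=NULL, no match -> kept with NULL
  - product 3 (Monitor): category_id=NULL, no match -> kept with NULL
  - product 4 (Charger): category_id=3 -> matches Sports
All 4 rows appear; 2 have NULL category.

SQL:
SELECT a.name, b.name AS category
FROM products a
LEFT JOIN categories b ON a.category_id = b.id

Result:
name    | category
--------+---------
Desk    | Kitchen 
Laptop  | NULL    
Monitor | NULL    
Charger | Sports  


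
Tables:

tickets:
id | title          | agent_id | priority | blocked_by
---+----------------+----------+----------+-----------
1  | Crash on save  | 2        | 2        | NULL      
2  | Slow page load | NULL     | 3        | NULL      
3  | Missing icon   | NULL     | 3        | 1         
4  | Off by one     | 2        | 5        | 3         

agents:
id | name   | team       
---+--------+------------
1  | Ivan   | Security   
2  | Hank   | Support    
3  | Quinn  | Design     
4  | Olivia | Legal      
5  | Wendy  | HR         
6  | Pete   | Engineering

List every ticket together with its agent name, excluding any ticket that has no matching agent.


INNER JOIN keeps only tickets rows whose agent_id matches an id in agents. Walk through each ticket:
  - ticket 1 (Crash on save): agent_id=2 -> matches Hank
  - ticket 2 (Slow page load): agent_id=NULL, no match -> dropped
  - ticket 3 (Missing icon): agent_id=NULL, no match -> dropped
  - ticket 4 (Off by one): agent_id=2 -> matches Hank
So 2 of 4 rows are dropped.

SQL:
SELECT a.title, b.name AS agent
FROM tickets a
INNER JOIN agents b ON a.agent_id = b.id

Result:
title         | agent
--------------+------
Crash on save | Hank 
Off by one    | Hank 


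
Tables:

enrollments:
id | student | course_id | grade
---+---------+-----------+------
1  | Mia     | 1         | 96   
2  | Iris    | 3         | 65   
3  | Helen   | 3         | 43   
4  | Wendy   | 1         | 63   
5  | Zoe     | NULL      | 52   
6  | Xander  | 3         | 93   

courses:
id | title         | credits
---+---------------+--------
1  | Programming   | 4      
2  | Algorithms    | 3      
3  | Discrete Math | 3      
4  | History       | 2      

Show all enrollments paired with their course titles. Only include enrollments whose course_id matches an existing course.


INNER JOIN keeps only enrollments rows whose course_id matches an id in courses. Walk through each enrollment:
  - enrollment 1 (Mia): course_id=1 -> matches Programming
  - enrollment 2 (Iris): course_id=3 -> matches Discrete Math
  - enrollment 3 (Helen): course_id=3 -> matches Discrete Math
  - enrollment 4 (Wendy): course_id=1 -> matches Programming
  - enrollment 5 (Zoe): course_id=NULL, no match -> dropped
  - enrollment 6 (Xander): course_id=3 -> matches Discrete Math
So 1 of 6 rows is dropped.

SQL:
SELECT a.student, b.title AS course
FROM enrollments a
INNER JOIN courses b ON a.course_id = b.id

Result:
student | course       
--------+--------------
Mia     | Programming  
Iris    | Discrete Math
Helen   | Discrete Math
Wendy   | Programming  
Xander  | Discrete Math


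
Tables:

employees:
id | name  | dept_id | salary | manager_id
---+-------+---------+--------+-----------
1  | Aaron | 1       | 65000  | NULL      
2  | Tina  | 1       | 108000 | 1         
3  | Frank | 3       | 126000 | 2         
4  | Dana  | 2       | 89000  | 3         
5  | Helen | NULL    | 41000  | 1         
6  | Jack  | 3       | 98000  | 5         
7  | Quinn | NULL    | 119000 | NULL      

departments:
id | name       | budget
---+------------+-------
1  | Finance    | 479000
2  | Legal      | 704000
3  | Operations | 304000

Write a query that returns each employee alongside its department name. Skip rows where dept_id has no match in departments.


INNER JOIN keeps only employees rows whose dept_id matches an id in departments. Walk through each employee:
  - employee 1 (Aaron): dept_id=1 -> matches Finance
  - employee 2 (Tina): dept_id=1 -> matches Finance
  - employee 3 (Frank): dept_id=3 -> matches Operations
  - employee 4 (Dana): dept_id=2 -> matches Legal
  - employee 5 (Helen): dept_id=NULL, no match -> dropped
  - employee 6 (Jack): dept_id=3 -> matches Operations
  - employee 7 (Quinn): dept_id=NULL, no match -> dropped
So 2 of 7 rows are dropped.

SQL:
SELECT a.name, b.name AS department
FROM employees a
INNER JOIN departments b ON a.dept_id = b.id

Result:
name  | department
------+-----------
Aaron | Finance   
Tina  | Finance   
Frank | Operations
Dana  | Legal     
Jack  | Operations


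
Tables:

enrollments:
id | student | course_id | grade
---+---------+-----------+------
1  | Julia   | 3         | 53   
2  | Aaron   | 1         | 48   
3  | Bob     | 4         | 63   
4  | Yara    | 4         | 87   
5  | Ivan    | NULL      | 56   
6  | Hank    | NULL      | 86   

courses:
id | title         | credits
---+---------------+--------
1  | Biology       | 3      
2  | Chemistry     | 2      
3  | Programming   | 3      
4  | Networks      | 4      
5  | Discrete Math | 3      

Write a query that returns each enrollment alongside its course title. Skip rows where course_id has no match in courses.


INNER JOIN keeps only enrollments rows whose course_id matches an id in courses. Walk through each enrollment:
  - enrollment 1 (Julia): course_id=3 -> matches Programming
  - enrollment 2 (Aaron): course_id=1 -> matches Biology
  - enrollment 3 (Bob): course_id=4 -> matches Networks
  - enrollment 4 (Yara): course_id=4 -> matches Networks
  - enrollment 5 (Ivan): course_id=NULL, no match -> dropped
  - enrollment 6 (Hank): course_id=NULL, no match -> dropped
So 2 of 6 rows are dropped.

SQL:
SELECT a.student, b.title AS course
FROM enrollments a
INNER JOIN courses b ON a.course_id = b.id

Result:
student | course     
--------+------------
Julia   | Programming
Aaron   | Biology    
Bob     | Networks   
Yara    | Networks   


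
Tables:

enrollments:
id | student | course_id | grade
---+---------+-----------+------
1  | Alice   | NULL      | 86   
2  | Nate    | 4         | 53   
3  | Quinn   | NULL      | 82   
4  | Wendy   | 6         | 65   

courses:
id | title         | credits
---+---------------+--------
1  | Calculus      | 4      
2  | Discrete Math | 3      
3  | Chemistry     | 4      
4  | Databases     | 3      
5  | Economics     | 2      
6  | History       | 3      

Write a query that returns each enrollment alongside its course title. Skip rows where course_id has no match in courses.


INNER JOIN keeps only enrollments rows whose course_id matches an id in courses. Walk through each enrollment:
  - enrollment 1 (Alice): course_id=NULL, no match -> dropped
  - enrollment 2 (Nate): course_id=4 -> matches Databases
  - enrollment 3 (Quinn): course_id=NULL, no match -> dropped
  - enrollment 4 (Wendy): course_id=6 -> matches History
So 2 of 4 rows are dropped.

SQL:
SELECT a.student, b.title AS course
FROM enrollments a
INNER JOIN courses b ON a.course_id = b.id

Result:
student | course   
--------+----------
Nate    | Databases
Wendy   | History  


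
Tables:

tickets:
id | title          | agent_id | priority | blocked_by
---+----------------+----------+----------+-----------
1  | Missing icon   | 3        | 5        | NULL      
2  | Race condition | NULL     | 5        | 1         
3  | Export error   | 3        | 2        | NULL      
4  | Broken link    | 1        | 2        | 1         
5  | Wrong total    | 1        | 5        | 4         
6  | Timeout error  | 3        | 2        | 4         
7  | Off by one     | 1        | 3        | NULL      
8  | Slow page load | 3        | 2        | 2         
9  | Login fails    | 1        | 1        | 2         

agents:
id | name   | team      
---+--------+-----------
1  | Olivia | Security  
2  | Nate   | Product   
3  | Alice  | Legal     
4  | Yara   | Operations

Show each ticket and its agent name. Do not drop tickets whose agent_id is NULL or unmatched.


LEFT JOIN keeps every row from tickets (the left table); where agent_id has no match in agents, the agent columns become NULL. Walk through each ticket:
  - ticket 1 (Missing icon): agent_id=3 -> matches Alice
  - ticket 2 (Race condition): agent_id=NULL, no match -> kept with NULL
  - ticket 3 (Export error): agent_id=3 -> matches Alice
  - ticket 4 (Broken link): agent_id=1 -> matches Olivia
  - ticket 5 (Wrong total): agent_id=1 -> matches Olivia
  - ticket 6 (Timeout error): agent_id=3 -> matches Alice
  - ticket 7 (Off by one): agent_id=1 -> matches Olivia
  - ticket 8 (Slow page load): agent_id=3 -> matches Alice
  - ticket 9 (Login fails): agent_id=1 -> matches Olivia
All 9 rows appear; 1 has NULL agent.

SQL:
SELECT a.title, b.name AS agent
FROM tickets a
LEFT JOIN agents b ON a.agent_id = b.id

Result:
title          | agent 
---------------+-------
Missing icon   | Alice 
Race condition | NULL  
Export error   | Alice 
Broken link    | Olivia
Wrong total    | Olivia
Timeout error  | Alice 
Off by one     | Olivia
Slow page load | Alice 
Login fails    | Olivia


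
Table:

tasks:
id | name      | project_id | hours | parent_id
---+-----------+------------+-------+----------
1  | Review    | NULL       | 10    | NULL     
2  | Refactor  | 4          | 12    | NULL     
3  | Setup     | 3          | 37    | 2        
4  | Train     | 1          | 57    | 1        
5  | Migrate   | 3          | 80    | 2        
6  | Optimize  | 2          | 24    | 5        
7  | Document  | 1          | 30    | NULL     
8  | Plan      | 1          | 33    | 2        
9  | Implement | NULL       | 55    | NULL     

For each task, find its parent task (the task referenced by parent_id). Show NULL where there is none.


This is a self-join: tasks is joined to a second copy of itself, matching each row's parent_id to another row's id. Use LEFT JOIN so rows with parent_id=NULL are kept.
  - task 1 (Review): parent_id=NULL -> NULL
  - task 2 (Refactor): parent_id=NULL -> NULL
  - task 3 (Setup): parent_id=2 -> Refactor
  - task 4 (Train): parent_id=1 -> Review
  - task 5 (Migrate): parent_id=2 -> Refactor
  - task 6 (Optimize): parent_id=5 -> Migrate
  - task 7 (Document): parent_id=NULL -> NULL
  - task 8 (Plan): parent_id=2 -> Refactor
  - task 9 (Implement): parent_id=NULL -> NULL

SQL:
SELECT a.name AS item, b.name AS parent
FROM tasks a
LEFT JOIN tasks b ON a.parent_id = b.id

Result:
item      | parent  
----------+---------
Review    | NULL    
Refactor  | NULL    
Setup     | Refactor
Train     | Review  
Migrate   | Refactor
Optimize  | Migrate 
Document  | NULL    
Plan      | Refactor
Implement | NULL    


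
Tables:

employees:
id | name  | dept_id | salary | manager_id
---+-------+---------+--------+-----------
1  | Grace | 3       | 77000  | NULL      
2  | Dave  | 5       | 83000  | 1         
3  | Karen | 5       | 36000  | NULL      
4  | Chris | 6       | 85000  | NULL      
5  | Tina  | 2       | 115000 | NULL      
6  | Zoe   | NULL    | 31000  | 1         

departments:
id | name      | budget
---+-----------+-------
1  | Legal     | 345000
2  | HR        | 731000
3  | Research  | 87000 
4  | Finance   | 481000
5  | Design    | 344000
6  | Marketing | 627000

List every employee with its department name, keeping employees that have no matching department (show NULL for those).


LEFT JOIN keeps every row from employees (the left table); where dept_id has no match in departments, the department columns become NULL. Walk through each employee:
  - employee 1 (Grace): dept_id=3 -> matches Research
  - employee 2 (Dave): dept_id=5 -> matches Design
  - employee 3 (Karen): dept_id=5 -> matches Design
  - employee 4 (Chris): dept_id=6 -> matches Marketing
  - employee 5 (Tina): dept_id=2 -> matches HR
  - employee 6 (Zoe): dept_id=NULL, no match -> kept with NULL
All 6 rows appear; 1 has NULL department.

SQL:
SELECT a.name, b.name AS department
FROM employees a
LEFT JOIN departments b ON a.dept_id = b.id

Result:
name  | department
------+-----------
Grace | Research  
Dave  | Design    
Karen | Design    
Chris | Marketing 
Tina  | HR        
Zoe   | NULL      


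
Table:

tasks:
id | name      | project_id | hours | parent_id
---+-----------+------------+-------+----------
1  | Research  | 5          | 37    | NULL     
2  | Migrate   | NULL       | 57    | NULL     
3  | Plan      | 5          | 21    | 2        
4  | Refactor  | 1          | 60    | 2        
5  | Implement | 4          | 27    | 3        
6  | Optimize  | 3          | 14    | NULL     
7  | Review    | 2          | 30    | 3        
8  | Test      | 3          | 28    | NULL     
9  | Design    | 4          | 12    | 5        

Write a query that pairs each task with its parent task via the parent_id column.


This is a self-join: tasks is joined to a second copy of itself, matching each row's parent_id to another row's id. Use LEFT JOIN so rows with parent_id=NULL are kept.
  - task 1 (Research): parent_id=NULL -> NULL
  - task 2 (Migrate): parent_id=NULL -> NULL
  - task 3 (Plan): parent_id=2 -> Migrate
  - task 4 (Refactor): parent_id=2 -> Migrate
  - task 5 (Implement): parent_id=3 -> Plan
  - task 6 (Optimize): parent_id=NULL -> NULL
  - task 7 (Review): parent_id=3 -> Plan
  - task 8 (Test): parent_id=NULL -> NULL
  - task 9 (Design): parent_id=5 -> Implement

SQL:
SELECT a.name AS item, b.name AS parent
FROM tasks a
LEFT JOIN tasks b ON a.parent_id = b.id

Result:
item      | parent   
----------+----------
Research  | NULL     
Migrate   | NULL     
Plan      | Migrate  
Refactor  | Migrate  
Implement | Plan     
Optimize  | NULL     
Review    | Plan     
Test      | NULL     
Design    | Implement


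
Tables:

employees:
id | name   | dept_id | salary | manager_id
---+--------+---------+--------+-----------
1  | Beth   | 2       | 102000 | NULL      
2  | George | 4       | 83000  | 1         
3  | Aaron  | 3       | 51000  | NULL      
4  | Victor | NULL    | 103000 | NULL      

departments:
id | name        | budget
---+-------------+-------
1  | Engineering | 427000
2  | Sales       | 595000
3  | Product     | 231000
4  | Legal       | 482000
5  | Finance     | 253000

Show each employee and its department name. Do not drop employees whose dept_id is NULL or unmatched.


LEFT JOIN keeps every row from employees (the left table); where dept_id has no match in departments, the department columns become NULL. Walk through each employee:
  - employee 1 (Beth): dept_id=2 -> matches Sales
  - employee 2 (George): dept_id=4 -> matches Legal
  - employee 3 (Aaron): dept_id=3 -> matches Product
  - employee 4 (Victor): dept_id=NULL, no match -> kept with NULL
All 4 rows appear; 1 has NULL department.

SQL:
SELECT a.name, b.name AS department
FROM employees a
LEFT JOIN departments b ON a.dept_id = b.id

Result:
name   | department
-------+-----------
Beth   | Sales     
George | Legal     
Aaron  | Product   
Victor | NULL      


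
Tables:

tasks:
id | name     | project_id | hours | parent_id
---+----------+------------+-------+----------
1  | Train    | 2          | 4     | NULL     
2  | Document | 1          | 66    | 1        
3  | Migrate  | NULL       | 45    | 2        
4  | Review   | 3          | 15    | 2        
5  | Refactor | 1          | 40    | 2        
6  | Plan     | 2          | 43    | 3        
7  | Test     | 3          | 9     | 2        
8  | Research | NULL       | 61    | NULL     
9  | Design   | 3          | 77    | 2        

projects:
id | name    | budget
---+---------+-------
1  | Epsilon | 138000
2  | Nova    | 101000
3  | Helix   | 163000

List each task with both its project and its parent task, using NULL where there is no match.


Two LEFT JOINs from the same base table tasks: one to projects via project_id, one to tasks itself via parent_id. Both are LEFT so every task is preserved.
Match against projects:
  - task 1 (Train): project_id=2 -> matches Nova
  - task 2 (Document): project_id=1 -> matches Epsilon
  - task 3 (Migrate): project_id=NULL, no match -> kept with NULL
  - task 4 (Review): project_id=3 -> matches Helix
  - task 5 (Refactor): project_id=1 -> matches Epsilon
  - task 6 (Plan): project_id=2 -> matches Nova
  - task 7 (Test): project_id=3 -> matches Helix
  - task 8 (Research): project_id=NULL, no match -> kept with NULL
  - task 9 (Design): project_id=3 -> matches Helix
Match against tasks (self):
  - task 1 (Train): parent_id=NULL -> NULL
  - task 2 (Document): parent_id=1 -> Train
  - task 3 (Migrate): parent_id=2 -> Document
  - task 4 (Review): parent_id=2 -> Document
  - task 5 (Refactor): parent_id=2 -> Document
  - task 6 (Plan): parent_id=3 -> Migrate
  - task 7 (Test): parent_id=2 -> Document
  - task 8 (Research): parent_id=NULL -> NULL
  - task 9 (Design): parent_id=2 -> Document

SQL:
SELECT a.name, b.name AS project, c.name AS parent
FROM tasks a
LEFT JOIN projects b ON a.project_id = b.id
LEFT JOIN tasks c ON a.parent_id = c.id

Result:
name     | project | parent  
---------+---------+---------
Train    | Nova    | NULL    
Document | Epsilon | Train   
Migrate  | NULL    | Document
Review   | Helix   | Document
Refactor | Epsilon | Document
Plan     | Nova    | Migrate 
Test     | Helix   | Document
Research | NULL    | NULL    
Design   | Helix   | Document


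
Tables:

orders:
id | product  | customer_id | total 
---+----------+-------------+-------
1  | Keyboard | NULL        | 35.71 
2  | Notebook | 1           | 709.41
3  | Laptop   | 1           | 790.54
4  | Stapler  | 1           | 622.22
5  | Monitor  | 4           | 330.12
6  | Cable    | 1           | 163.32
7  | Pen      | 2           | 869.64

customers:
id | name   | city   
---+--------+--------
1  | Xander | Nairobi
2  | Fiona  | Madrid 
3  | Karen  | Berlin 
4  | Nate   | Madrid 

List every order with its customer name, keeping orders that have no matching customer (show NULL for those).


LEFT JOIN keeps every row from orders (the left table); where customer_id has no match in customers, the customer columns become NULL. Walk through each order:
  - order 1 (Keyboard): customer_id=NULL, no match -> kept with NULL
  - order 2 (Notebook): customer_id=1 -> matches Xander
  - order 3 (Laptop): customer_id=1 -> matches Xander
  - order 4 (Stapler): customer_id=1 -> matches Xander
  - order 5 (Monitor): customer_id=4 -> matches Nate
  - order 6 (Cable): customer_id=1 -> matches Xander
  - order 7 (Pen): customer_id=2 -> matches Fiona
All 7 rows appear; 1 has NULL customer.

SQL:
SELECT a.product, b.name AS customer
FROM orders a
LEFT JOIN customers b ON a.customer_id = b.id

Result:
product  | customer
---------+---------
Keyboard | NULL    
Notebook | Xander  
Laptop   | Xander  
Stapler  | Xander  
Monitor  | Nate    
Cable    | Xander  
Pen      | Fiona   


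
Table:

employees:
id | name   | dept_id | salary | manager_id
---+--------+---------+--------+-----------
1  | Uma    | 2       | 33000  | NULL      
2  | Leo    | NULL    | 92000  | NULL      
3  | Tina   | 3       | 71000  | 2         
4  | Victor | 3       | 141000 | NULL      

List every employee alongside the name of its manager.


This is a self-join: employees is joined to a second copy of itself, matching each row's manager_id to another row's id. Use LEFT JOIN so rows with manager_id=NULL are kept.
  - employee 1 (Uma): manager_id=NULL -> NULL
  - employee 2 (Leo): manager_id=NULL -> NULL
  - employee 3 (Tina): manager_id=2 -> Leo
  - employee 4 (Victor): manager_id=NULL -> NULL

SQL:
SELECT a.name AS item, b.name AS manager
FROM employees a
LEFT JOIN employees b ON a.manager_id = b.id

Result:
item   | manager
-------+--------
Uma    | NULL   
Leo    | NULL   
Tina   | Leo    
Victor | NULL   


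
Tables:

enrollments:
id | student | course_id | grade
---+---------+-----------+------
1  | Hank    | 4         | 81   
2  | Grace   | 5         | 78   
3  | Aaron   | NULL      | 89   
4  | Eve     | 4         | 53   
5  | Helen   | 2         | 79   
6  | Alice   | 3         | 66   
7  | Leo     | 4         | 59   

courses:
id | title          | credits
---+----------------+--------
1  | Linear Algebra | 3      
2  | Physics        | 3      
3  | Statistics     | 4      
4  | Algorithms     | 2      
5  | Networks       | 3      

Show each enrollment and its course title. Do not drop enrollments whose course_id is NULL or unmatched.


LEFT JOIN keeps every row from enrollments (the left table); where course_id has no match in courses, the course columns become NULL. Walk through each enrollment:
  - enrollment 1 (Hank): course_id=4 -> matches Algorithms
  - enrollment 2 (Grace): course_id=5 -> matches Networks
  - enrollment 3 (Aaron): course_id=NULL, no match -> kept with NULL
  - enrollment 4 (Eve): course_id=4 -> matches Algorithms
  - enrollment 5 (Helen): course_id=2 -> matches Physics
  - enrollment 6 (Alice): course_id=3 -> matches Statistics
  - enrollment 7 (Leo): course_id=4 -> matches Algorithms
All 7 rows appear; 1 has NULL course.

SQL:
SELECT a.student, b.title AS course
FROM enrollments a
LEFT JOIN courses b ON a.course_id = b.id

Result:
student | course    
--------+-----------
Hank    | Algorithms
Grace   | Networks  
Aaron   | NULL      
Eve     | Algorithms
Helen   | Physics   
Alice   | Statistics
Leo     | Algorithms


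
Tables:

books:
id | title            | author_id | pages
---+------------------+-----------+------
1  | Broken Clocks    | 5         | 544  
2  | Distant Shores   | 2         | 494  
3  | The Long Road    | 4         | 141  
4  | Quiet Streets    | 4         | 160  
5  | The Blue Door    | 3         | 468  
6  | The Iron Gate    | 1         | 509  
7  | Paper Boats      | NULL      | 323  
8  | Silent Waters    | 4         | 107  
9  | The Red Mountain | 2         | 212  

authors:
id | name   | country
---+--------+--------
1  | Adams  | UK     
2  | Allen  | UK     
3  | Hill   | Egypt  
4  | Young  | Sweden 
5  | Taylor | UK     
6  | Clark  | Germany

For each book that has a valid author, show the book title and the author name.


INNER JOIN keeps only books rows whose author_id matches an id in authors. Walk through each book:
  - book 1 (Broken Clocks): author_id=5 -> matches Taylor
  - book 2 (Distant Shores): author_id=2 -> matches Allen
  - book 3 (The Long Road): author_id=4 -> matches Young
  - book 4 (Quiet Streets): author_id=4 -> matches Young
  - book 5 (The Blue Door): author_id=3 -> matches Hill
  - book 6 (The Iron Gate): author_id=1 -> matches Adams
  - book 7 (Paper Boats): author_id=NULL, no match -> dropped
  - book 8 (Silent Waters): author_id=4 -> matches Young
  - book 9 (The Red Mountain): author_id=2 -> matches Allen
So 1 of 9 rows is dropped.

SQL:
SELECT a.title, b.name AS author
FROM books a
INNER JOIN authors b ON a.author_id = b.id

Result:
title            | author
-----------------+-------
Broken Clocks    | Taylor
Distant Shores   | Allen 
The Long Road    | Young 
Quiet Streets    | Young 
The Blue Door    | Hill  
The Iron Gate    | Adams 
Silent Waters    | Young 
The Red Mountain | Allen 
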